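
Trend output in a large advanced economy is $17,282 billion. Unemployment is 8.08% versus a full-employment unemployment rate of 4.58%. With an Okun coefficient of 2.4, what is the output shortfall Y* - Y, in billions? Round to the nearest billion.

$1,452 billion

Output gap = -2.4 × (8.08 - 4.58) = -2.4 × 3.5 = -8.4%.
Actual GDP ≈ 17282 × 0.916 ≈ 15830 billion, so the shortfall is 17282 - 15830 = 1452 billion.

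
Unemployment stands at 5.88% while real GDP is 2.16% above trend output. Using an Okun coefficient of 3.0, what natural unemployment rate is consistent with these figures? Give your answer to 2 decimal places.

From Okun's law, u - u* = -(output gap)/β = -(2.16)/3.0 = -0.72 points.
So u* = 5.88 + 0.72 = 6.60%.

6.60%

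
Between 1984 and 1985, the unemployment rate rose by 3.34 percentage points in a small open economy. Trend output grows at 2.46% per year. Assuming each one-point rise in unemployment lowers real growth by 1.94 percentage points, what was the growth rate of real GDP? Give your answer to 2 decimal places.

-4.02%

Growth-rate Okun's law: g_Y = g_Y* - β × Δu.
g_Y = 2.46 - 1.94 × (3.34) = 2.46 - 6.4796 = -4.0196%, i.e. -4.02% to 2 d.p.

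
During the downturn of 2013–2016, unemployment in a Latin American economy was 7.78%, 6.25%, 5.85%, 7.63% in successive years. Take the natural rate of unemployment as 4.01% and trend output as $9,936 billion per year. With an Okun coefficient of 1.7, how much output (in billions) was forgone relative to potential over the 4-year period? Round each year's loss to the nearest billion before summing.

Year 2013: gap = -1.7 × (7.78 - 4.01) = -6.409%, loss ≈ 9936 × 6.409/100 ≈ 637.
Year 2014: gap = -1.7 × (6.25 - 4.01) = -3.808%, loss ≈ 9936 × 3.808/100 ≈ 378.
Year 2015: gap = -1.7 × (5.85 - 4.01) = -3.128%, loss ≈ 9936 × 3.128/100 ≈ 311.
Year 2016: gap = -1.7 × (7.63 - 4.01) = -6.154%, loss ≈ 9936 × 6.154/100 ≈ 611.
Total lost output = 637 + 378 + 311 + 611 = 1937 billion.

$1,937 billion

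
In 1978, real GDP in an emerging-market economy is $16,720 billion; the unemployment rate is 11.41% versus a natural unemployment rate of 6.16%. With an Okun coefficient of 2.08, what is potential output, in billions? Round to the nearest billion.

$18,770 billion

Unemployment gap = 11.41 - 6.16 = 5.25 points, so output gap = -2.08 × 5.25 = -10.92%.
Since Y = Y* × (1 + gap/100), Y* = 16720/0.8908 ≈ 18770 billion.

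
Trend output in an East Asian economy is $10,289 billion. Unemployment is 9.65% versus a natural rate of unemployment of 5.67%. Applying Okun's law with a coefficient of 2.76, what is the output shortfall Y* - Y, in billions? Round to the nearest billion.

$1,130 billion

Output gap = -2.76 × (9.65 - 5.67) = -2.76 × 3.98 = -10.9848%.
Actual GDP ≈ 10289 × 0.890152 ≈ 9159 billion, so the shortfall is 10289 - 9159 = 1130 billion.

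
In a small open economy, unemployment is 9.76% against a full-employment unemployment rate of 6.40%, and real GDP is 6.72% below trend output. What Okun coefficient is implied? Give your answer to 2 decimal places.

β ≈ 2.00

Okun's law: output gap = -β × (u - u*).
-6.72 = -β × (9.76 - 6.4) = -β × 3.36, so β = 6.72/3.36 = 2.00.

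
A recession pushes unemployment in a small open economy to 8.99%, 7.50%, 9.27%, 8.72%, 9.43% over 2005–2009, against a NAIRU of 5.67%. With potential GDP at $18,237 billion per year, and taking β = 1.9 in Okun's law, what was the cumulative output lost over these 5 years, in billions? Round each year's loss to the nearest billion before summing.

Year 2005: gap = -1.9 × (8.99 - 5.67) = -6.308%, loss ≈ 18237 × 6.308/100 ≈ 1150.
Year 2006: gap = -1.9 × (7.5 - 5.67) = -3.477%, loss ≈ 18237 × 3.477/100 ≈ 634.
Year 2007: gap = -1.9 × (9.27 - 5.67) = -6.84%, loss ≈ 18237 × 6.84/100 ≈ 1247.
Year 2008: gap = -1.9 × (8.72 - 5.67) = -5.795%, loss ≈ 18237 × 5.795/100 ≈ 1057.
Year 2009: gap = -1.9 × (9.43 - 5.67) = -7.144%, loss ≈ 18237 × 7.144/100 ≈ 1303.
Total lost output = 1150 + 634 + 1247 + 1057 + 1303 = 5391 billion.

$5,391 billion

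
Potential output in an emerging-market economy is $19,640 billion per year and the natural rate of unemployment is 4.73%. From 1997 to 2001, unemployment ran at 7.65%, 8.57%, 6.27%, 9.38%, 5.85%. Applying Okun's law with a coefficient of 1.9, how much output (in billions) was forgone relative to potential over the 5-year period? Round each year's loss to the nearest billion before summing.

Year 1997: gap = -1.9 × (7.65 - 4.73) = -5.548%, loss ≈ 19640 × 5.548/100 ≈ 1090.
Year 1998: gap = -1.9 × (8.57 - 4.73) = -7.296%, loss ≈ 19640 × 7.296/100 ≈ 1433.
Year 1999: gap = -1.9 × (6.27 - 4.73) = -2.926%, loss ≈ 19640 × 2.926/100 ≈ 575.
Year 2000: gap = -1.9 × (9.38 - 4.73) = -8.835%, loss ≈ 19640 × 8.835/100 ≈ 1735.
Year 2001: gap = -1.9 × (5.85 - 4.73) = -2.128%, loss ≈ 19640 × 2.128/100 ≈ 418.
Total lost output = 1090 + 1433 + 575 + 1735 + 418 = 5251 billion.

$5,251 billion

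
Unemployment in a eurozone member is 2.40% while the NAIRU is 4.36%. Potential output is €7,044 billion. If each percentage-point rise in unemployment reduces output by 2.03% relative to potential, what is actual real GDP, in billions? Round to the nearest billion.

€7,324 billion

Unemployment gap = 2.4 - 4.36 = -1.96 points, so the output gap is -2.03 × (-1.96) = 3.9788%.
Actual GDP = 7044 × (1 + 3.9788/100) = 7044 × 1.039788 ≈ 7324 billion.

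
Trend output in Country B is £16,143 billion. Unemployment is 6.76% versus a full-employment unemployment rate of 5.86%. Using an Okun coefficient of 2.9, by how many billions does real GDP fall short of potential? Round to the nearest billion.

Output gap = -2.9 × (6.76 - 5.86) = -2.9 × 0.9 = -2.61%.
Actual GDP ≈ 16143 × 0.9739 ≈ 15722 billion, so the shortfall is 16143 - 15722 = 421 billion.

£421 billion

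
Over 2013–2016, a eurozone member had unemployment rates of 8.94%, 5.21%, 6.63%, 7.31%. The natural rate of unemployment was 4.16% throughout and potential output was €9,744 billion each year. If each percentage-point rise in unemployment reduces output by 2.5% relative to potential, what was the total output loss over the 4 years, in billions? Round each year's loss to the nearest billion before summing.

€2,789 billion

Year 2013: gap = -2.5 × (8.94 - 4.16) = -11.95%, loss ≈ 9744 × 11.95/100 ≈ 1164.
Year 2014: gap = -2.5 × (5.21 - 4.16) = -2.625%, loss ≈ 9744 × 2.625/100 ≈ 256.
Year 2015: gap = -2.5 × (6.63 - 4.16) = -6.175%, loss ≈ 9744 × 6.175/100 ≈ 602.
Year 2016: gap = -2.5 × (7.31 - 4.16) = -7.875%, loss ≈ 9744 × 7.875/100 ≈ 767.
Total lost output = 1164 + 256 + 602 + 767 = 2789 billion.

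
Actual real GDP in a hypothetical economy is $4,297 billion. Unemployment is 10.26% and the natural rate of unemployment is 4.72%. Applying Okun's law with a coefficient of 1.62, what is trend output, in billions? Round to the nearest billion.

$4,721 billion

Unemployment gap = 10.26 - 4.72 = 5.54 points, so output gap = -1.62 × 5.54 = -8.9748%.
Since Y = Y* × (1 + gap/100), Y* = 4297/0.910252 ≈ 4721 billion.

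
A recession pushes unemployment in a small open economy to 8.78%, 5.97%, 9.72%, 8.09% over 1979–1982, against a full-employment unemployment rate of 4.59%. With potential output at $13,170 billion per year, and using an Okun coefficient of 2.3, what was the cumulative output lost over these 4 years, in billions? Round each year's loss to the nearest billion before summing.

Year 1979: gap = -2.3 × (8.78 - 4.59) = -9.637%, loss ≈ 13170 × 9.637/100 ≈ 1269.
Year 1980: gap = -2.3 × (5.97 - 4.59) = -3.174%, loss ≈ 13170 × 3.174/100 ≈ 418.
Year 1981: gap = -2.3 × (9.72 - 4.59) = -11.799%, loss ≈ 13170 × 11.799/100 ≈ 1554.
Year 1982: gap = -2.3 × (8.09 - 4.59) = -8.05%, loss ≈ 13170 × 8.05/100 ≈ 1060.
Total lost output = 1269 + 418 + 1554 + 1060 = 4301 billion.

$4,301 billion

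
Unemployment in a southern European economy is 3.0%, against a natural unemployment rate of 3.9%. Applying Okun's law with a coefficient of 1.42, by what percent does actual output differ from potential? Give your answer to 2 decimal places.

The unemployment gap is 3 - 3.9 = -0.9 percentage points.
Okun's law gives an output gap of -1.42 × (-0.9) = 1.278%, i.e. 1.28% above potential.

1.28%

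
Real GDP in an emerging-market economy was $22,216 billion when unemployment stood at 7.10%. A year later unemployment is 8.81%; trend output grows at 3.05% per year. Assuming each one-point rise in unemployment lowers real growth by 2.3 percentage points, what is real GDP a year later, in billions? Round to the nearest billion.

Δu = 8.81 - 7.1 = 1.71 points.
Okun's law (growth form): g_Y = g_Y* - β × Δu = 3.05 - 2.3 × (1.71) = 3.05 - 3.933 = -0.883%.
Real GDP in the next year = 22216 × (1 - 0.883/100) = 22216 × 0.99117 ≈ 22020 billion.

$22,020 billion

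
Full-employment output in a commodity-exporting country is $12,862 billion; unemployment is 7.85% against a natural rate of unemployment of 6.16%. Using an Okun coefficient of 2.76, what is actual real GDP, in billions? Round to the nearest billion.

Unemployment gap = 7.85 - 6.16 = 1.69 points, so the output gap is -2.76 × 1.69 = -4.6644%.
Actual GDP = 12862 × (1 - 4.6644/100) = 12862 × 0.953356 ≈ 12262 billion.

$12,262 billion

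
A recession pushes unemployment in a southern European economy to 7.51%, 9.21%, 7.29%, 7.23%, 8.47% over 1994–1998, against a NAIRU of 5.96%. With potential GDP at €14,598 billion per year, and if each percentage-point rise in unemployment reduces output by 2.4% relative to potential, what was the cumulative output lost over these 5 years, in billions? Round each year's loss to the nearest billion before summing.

Year 1994: gap = -2.4 × (7.51 - 5.96) = -3.72%, loss ≈ 14598 × 3.72/100 ≈ 543.
Year 1995: gap = -2.4 × (9.21 - 5.96) = -7.8%, loss ≈ 14598 × 7.8/100 ≈ 1139.
Year 1996: gap = -2.4 × (7.29 - 5.96) = -3.192%, loss ≈ 14598 × 3.192/100 ≈ 466.
Year 1997: gap = -2.4 × (7.23 - 5.96) = -3.048%, loss ≈ 14598 × 3.048/100 ≈ 445.
Year 1998: gap = -2.4 × (8.47 - 5.96) = -6.024%, loss ≈ 14598 × 6.024/100 ≈ 879.
Total lost output = 543 + 1139 + 466 + 445 + 879 = 3472 billion.

€3,472 billion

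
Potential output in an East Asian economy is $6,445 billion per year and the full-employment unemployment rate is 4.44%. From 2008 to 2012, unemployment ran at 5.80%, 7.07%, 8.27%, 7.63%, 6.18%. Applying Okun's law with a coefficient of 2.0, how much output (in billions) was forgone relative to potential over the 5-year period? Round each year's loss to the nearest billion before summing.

Year 2008: gap = -2.0 × (5.8 - 4.44) = -2.72%, loss ≈ 6445 × 2.72/100 ≈ 175.
Year 2009: gap = -2.0 × (7.07 - 4.44) = -5.26%, loss ≈ 6445 × 5.26/100 ≈ 339.
Year 2010: gap = -2.0 × (8.27 - 4.44) = -7.66%, loss ≈ 6445 × 7.66/100 ≈ 494.
Year 2011: gap = -2.0 × (7.63 - 4.44) = -6.38%, loss ≈ 6445 × 6.38/100 ≈ 411.
Year 2012: gap = -2.0 × (6.18 - 4.44) = -3.48%, loss ≈ 6445 × 3.48/100 ≈ 224.
Total lost output = 175 + 339 + 494 + 411 + 224 = 1643 billion.

$1,643 billion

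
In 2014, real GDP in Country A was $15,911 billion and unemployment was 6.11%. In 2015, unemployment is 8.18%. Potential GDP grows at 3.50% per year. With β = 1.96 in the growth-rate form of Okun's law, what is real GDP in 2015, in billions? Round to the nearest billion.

Δu = 8.18 - 6.11 = 2.07 points.
Okun's law (growth form): g_Y = g_Y* - β × Δu = 3.50 - 1.96 × (2.07) = 3.5 - 4.0572 = -0.5572%.
Real GDP in the next year = 15911 × (1 - 0.5572/100) = 15911 × 0.994428 ≈ 15822 billion.

$15,822 billion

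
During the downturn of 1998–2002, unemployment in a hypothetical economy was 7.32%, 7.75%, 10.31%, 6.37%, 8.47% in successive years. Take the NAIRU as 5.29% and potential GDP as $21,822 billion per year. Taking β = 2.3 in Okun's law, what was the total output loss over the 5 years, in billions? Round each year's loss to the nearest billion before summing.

$6,912 billion

Year 1998: gap = -2.3 × (7.32 - 5.29) = -4.669%, loss ≈ 21822 × 4.669/100 ≈ 1019.
Year 1999: gap = -2.3 × (7.75 - 5.29) = -5.658%, loss ≈ 21822 × 5.658/100 ≈ 1235.
Year 2000: gap = -2.3 × (10.31 - 5.29) = -11.546%, loss ≈ 21822 × 11.546/100 ≈ 2520.
Year 2001: gap = -2.3 × (6.37 - 5.29) = -2.484%, loss ≈ 21822 × 2.484/100 ≈ 542.
Year 2002: gap = -2.3 × (8.47 - 5.29) = -7.314%, loss ≈ 21822 × 7.314/100 ≈ 1596.
Total lost output = 1019 + 1235 + 2520 + 542 + 1596 = 6912 billion.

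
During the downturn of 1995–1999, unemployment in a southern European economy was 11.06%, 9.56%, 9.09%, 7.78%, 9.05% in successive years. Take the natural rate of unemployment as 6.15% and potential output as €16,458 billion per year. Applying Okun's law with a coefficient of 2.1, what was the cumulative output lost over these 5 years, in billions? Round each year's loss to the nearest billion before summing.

Year 1995: gap = -2.1 × (11.06 - 6.15) = -10.311%, loss ≈ 16458 × 10.311/100 ≈ 1697.
Year 1996: gap = -2.1 × (9.56 - 6.15) = -7.161%, loss ≈ 16458 × 7.161/100 ≈ 1179.
Year 1997: gap = -2.1 × (9.09 - 6.15) = -6.174%, loss ≈ 16458 × 6.174/100 ≈ 1016.
Year 1998: gap = -2.1 × (7.78 - 6.15) = -3.423%, loss ≈ 16458 × 3.423/100 ≈ 563.
Year 1999: gap = -2.1 × (9.05 - 6.15) = -6.09%, loss ≈ 16458 × 6.09/100 ≈ 1002.
Total lost output = 1697 + 1179 + 1016 + 563 + 1002 = 5457 billion.

€5,457 billion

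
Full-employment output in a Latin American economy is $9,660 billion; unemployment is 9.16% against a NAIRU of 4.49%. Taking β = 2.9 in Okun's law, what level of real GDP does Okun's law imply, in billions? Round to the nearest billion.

$8,352 billion

Unemployment gap = 9.16 - 4.49 = 4.67 points, so the output gap is -2.9 × 4.67 = -13.543%.
Actual GDP = 9660 × (1 - 13.543/100) = 9660 × 0.86457 ≈ 8352 billion.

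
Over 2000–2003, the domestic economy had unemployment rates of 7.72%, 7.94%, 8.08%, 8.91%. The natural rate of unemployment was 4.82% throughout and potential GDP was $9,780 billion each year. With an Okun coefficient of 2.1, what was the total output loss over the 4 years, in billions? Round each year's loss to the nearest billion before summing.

$2,747 billion

Year 2000: gap = -2.1 × (7.72 - 4.82) = -6.09%, loss ≈ 9780 × 6.09/100 ≈ 596.
Year 2001: gap = -2.1 × (7.94 - 4.82) = -6.552%, loss ≈ 9780 × 6.552/100 ≈ 641.
Year 2002: gap = -2.1 × (8.08 - 4.82) = -6.846%, loss ≈ 9780 × 6.846/100 ≈ 670.
Year 2003: gap = -2.1 × (8.91 - 4.82) = -8.589%, loss ≈ 9780 × 8.589/100 ≈ 840.
Total lost output = 596 + 641 + 670 + 840 = 2747 billion.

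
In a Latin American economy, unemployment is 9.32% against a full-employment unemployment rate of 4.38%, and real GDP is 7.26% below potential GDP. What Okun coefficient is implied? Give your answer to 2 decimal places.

β ≈ 1.47

Okun's law: output gap = -β × (u - u*).
-7.26 = -β × (9.32 - 4.38) = -β × 4.94, so β = 7.26/4.94 = 1.47.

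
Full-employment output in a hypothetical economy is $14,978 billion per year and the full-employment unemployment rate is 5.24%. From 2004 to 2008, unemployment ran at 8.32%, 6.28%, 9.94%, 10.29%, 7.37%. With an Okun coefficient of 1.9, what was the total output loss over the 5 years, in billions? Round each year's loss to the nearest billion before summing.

Year 2004: gap = -1.9 × (8.32 - 5.24) = -5.852%, loss ≈ 14978 × 5.852/100 ≈ 877.
Year 2005: gap = -1.9 × (6.28 - 5.24) = -1.976%, loss ≈ 14978 × 1.976/100 ≈ 296.
Year 2006: gap = -1.9 × (9.94 - 5.24) = -8.93%, loss ≈ 14978 × 8.93/100 ≈ 1338.
Year 2007: gap = -1.9 × (10.29 - 5.24) = -9.595%, loss ≈ 14978 × 9.595/100 ≈ 1437.
Year 2008: gap = -1.9 × (7.37 - 5.24) = -4.047%, loss ≈ 14978 × 4.047/100 ≈ 606.
Total lost output = 877 + 296 + 1338 + 1437 + 606 = 4554 billion.

$4,554 billion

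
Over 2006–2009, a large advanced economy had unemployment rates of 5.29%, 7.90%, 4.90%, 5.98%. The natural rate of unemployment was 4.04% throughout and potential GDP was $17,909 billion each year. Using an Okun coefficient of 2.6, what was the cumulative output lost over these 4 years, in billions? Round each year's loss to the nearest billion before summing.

$3,682 billion

Year 2006: gap = -2.6 × (5.29 - 4.04) = -3.25%, loss ≈ 17909 × 3.25/100 ≈ 582.
Year 2007: gap = -2.6 × (7.9 - 4.04) = -10.036%, loss ≈ 17909 × 10.036/100 ≈ 1797.
Year 2008: gap = -2.6 × (4.9 - 4.04) = -2.236%, loss ≈ 17909 × 2.236/100 ≈ 400.
Year 2009: gap = -2.6 × (5.98 - 4.04) = -5.044%, loss ≈ 17909 × 5.044/100 ≈ 903.
Total lost output = 582 + 1797 + 400 + 903 = 3682 billion.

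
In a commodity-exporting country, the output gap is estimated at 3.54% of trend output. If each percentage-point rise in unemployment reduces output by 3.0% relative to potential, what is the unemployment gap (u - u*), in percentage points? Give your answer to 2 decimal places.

Okun's law: output gap = -β × (u - u*), so u - u* = -(output gap)/β.
u - u* = -(3.54)/3.0 = -1.18 percentage points.

-1.18 percentage points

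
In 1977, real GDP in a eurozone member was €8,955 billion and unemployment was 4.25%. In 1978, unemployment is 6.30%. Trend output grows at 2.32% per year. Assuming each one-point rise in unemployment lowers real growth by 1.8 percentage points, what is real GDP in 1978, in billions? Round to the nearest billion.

€8,832 billion

Δu = 6.3 - 4.25 = 2.05 points.
Okun's law (growth form): g_Y = g_Y* - β × Δu = 2.32 - 1.8 × (2.05) = 2.32 - 3.69 = -1.37%.
Real GDP in the next year = 8955 × (1 - 1.37/100) = 8955 × 0.9863 ≈ 8832 billion.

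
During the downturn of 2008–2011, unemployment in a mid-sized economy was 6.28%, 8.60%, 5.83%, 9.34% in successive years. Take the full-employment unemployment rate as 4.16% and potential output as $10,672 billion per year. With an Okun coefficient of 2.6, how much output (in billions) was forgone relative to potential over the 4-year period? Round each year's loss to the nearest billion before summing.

Year 2008: gap = -2.6 × (6.28 - 4.16) = -5.512%, loss ≈ 10672 × 5.512/100 ≈ 588.
Year 2009: gap = -2.6 × (8.6 - 4.16) = -11.544%, loss ≈ 10672 × 11.544/100 ≈ 1232.
Year 2010: gap = -2.6 × (5.83 - 4.16) = -4.342%, loss ≈ 10672 × 4.342/100 ≈ 463.
Year 2011: gap = -2.6 × (9.34 - 4.16) = -13.468%, loss ≈ 10672 × 13.468/100 ≈ 1437.
Total lost output = 588 + 1232 + 463 + 1437 = 3720 billion.

$3,720 billion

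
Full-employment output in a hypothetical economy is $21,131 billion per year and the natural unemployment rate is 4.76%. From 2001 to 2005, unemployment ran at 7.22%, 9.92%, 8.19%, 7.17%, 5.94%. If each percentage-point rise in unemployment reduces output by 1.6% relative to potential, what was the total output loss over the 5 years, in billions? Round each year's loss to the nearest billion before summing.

$4,951 billion

Year 2001: gap = -1.6 × (7.22 - 4.76) = -3.936%, loss ≈ 21131 × 3.936/100 ≈ 832.
Year 2002: gap = -1.6 × (9.92 - 4.76) = -8.256%, loss ≈ 21131 × 8.256/100 ≈ 1745.
Year 2003: gap = -1.6 × (8.19 - 4.76) = -5.488%, loss ≈ 21131 × 5.488/100 ≈ 1160.
Year 2004: gap = -1.6 × (7.17 - 4.76) = -3.856%, loss ≈ 21131 × 3.856/100 ≈ 815.
Year 2005: gap = -1.6 × (5.94 - 4.76) = -1.888%, loss ≈ 21131 × 1.888/100 ≈ 399.
Total lost output = 832 + 1745 + 1160 + 815 + 399 = 4951 billion.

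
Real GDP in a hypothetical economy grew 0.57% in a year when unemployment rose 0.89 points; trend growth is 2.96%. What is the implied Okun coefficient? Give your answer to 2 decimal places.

β ≈ 2.69

Growth form: g_Y = g_Y* - β × Δu, so β = (g_Y* - g_Y)/Δu.
β = (2.96 - 0.57)/0.89 = 2.39/0.89 = 2.69.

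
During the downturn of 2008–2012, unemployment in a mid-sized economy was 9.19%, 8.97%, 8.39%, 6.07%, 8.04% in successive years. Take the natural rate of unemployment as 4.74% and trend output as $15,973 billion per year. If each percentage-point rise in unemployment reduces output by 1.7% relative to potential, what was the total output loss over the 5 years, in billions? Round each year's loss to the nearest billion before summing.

Year 2008: gap = -1.7 × (9.19 - 4.74) = -7.565%, loss ≈ 15973 × 7.565/100 ≈ 1208.
Year 2009: gap = -1.7 × (8.97 - 4.74) = -7.191%, loss ≈ 15973 × 7.191/100 ≈ 1149.
Year 2010: gap = -1.7 × (8.39 - 4.74) = -6.205%, loss ≈ 15973 × 6.205/100 ≈ 991.
Year 2011: gap = -1.7 × (6.07 - 4.74) = -2.261%, loss ≈ 15973 × 2.261/100 ≈ 361.
Year 2012: gap = -1.7 × (8.04 - 4.74) = -5.61%, loss ≈ 15973 × 5.61/100 ≈ 896.
Total lost output = 1208 + 1149 + 991 + 361 + 896 = 4605 billion.

$4,605 billion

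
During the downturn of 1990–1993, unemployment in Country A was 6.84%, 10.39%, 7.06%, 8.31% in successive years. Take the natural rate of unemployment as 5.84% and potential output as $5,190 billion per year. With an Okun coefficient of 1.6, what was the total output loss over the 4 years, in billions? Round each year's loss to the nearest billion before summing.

$767 billion

Year 1990: gap = -1.6 × (6.84 - 5.84) = -1.6%, loss ≈ 5190 × 1.6/100 ≈ 83.
Year 1991: gap = -1.6 × (10.39 - 5.84) = -7.28%, loss ≈ 5190 × 7.28/100 ≈ 378.
Year 1992: gap = -1.6 × (7.06 - 5.84) = -1.952%, loss ≈ 5190 × 1.952/100 ≈ 101.
Year 1993: gap = -1.6 × (8.31 - 5.84) = -3.952%, loss ≈ 5190 × 3.952/100 ≈ 205.
Total lost output = 83 + 378 + 101 + 205 = 767 billion.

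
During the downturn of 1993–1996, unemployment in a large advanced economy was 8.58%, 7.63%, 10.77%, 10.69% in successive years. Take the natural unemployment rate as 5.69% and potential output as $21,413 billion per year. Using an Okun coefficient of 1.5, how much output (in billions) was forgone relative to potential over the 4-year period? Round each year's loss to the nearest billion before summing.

$4,789 billion

Year 1993: gap = -1.5 × (8.58 - 5.69) = -4.335%, loss ≈ 21413 × 4.335/100 ≈ 928.
Year 1994: gap = -1.5 × (7.63 - 5.69) = -2.91%, loss ≈ 21413 × 2.91/100 ≈ 623.
Year 1995: gap = -1.5 × (10.77 - 5.69) = -7.62%, loss ≈ 21413 × 7.62/100 ≈ 1632.
Year 1996: gap = -1.5 × (10.69 - 5.69) = -7.5%, loss ≈ 21413 × 7.5/100 ≈ 1606.
Total lost output = 928 + 623 + 1632 + 1606 = 4789 billion.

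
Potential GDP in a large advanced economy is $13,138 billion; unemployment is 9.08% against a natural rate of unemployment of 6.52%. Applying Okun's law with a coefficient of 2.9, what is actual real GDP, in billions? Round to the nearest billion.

Unemployment gap = 9.08 - 6.52 = 2.56 points, so the output gap is -2.9 × 2.56 = -7.424%.
Actual GDP = 13138 × (1 - 7.424/100) = 13138 × 0.92576 ≈ 12163 billion.

$12,163 billion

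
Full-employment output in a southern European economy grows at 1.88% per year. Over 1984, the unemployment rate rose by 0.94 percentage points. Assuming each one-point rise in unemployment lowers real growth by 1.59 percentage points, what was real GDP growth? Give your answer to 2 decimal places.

0.39%

Growth-rate Okun's law: g_Y = g_Y* - β × Δu.
g_Y = 1.88 - 1.59 × (0.94) = 1.88 - 1.4946 = 0.3854%, i.e. 0.39% to 2 d.p.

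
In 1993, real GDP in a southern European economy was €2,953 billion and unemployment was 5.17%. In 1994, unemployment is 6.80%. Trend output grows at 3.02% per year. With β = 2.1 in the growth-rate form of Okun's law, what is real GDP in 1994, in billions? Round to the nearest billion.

€2,941 billion

Δu = 6.8 - 5.17 = 1.63 points.
Okun's law (growth form): g_Y = g_Y* - β × Δu = 3.02 - 2.1 × (1.63) = 3.02 - 3.423 = -0.403%.
Real GDP in the next year = 2953 × (1 - 0.403/100) = 2953 × 0.99597 ≈ 2941 billion.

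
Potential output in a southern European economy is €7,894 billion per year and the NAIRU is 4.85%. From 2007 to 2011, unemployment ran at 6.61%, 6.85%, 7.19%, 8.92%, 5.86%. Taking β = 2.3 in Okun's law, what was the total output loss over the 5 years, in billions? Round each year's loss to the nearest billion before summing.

€2,030 billion

Year 2007: gap = -2.3 × (6.61 - 4.85) = -4.048%, loss ≈ 7894 × 4.048/100 ≈ 320.
Year 2008: gap = -2.3 × (6.85 - 4.85) = -4.6%, loss ≈ 7894 × 4.6/100 ≈ 363.
Year 2009: gap = -2.3 × (7.19 - 4.85) = -5.382%, loss ≈ 7894 × 5.382/100 ≈ 425.
Year 2010: gap = -2.3 × (8.92 - 4.85) = -9.361%, loss ≈ 7894 × 9.361/100 ≈ 739.
Year 2011: gap = -2.3 × (5.86 - 4.85) = -2.323%, loss ≈ 7894 × 2.323/100 ≈ 183.
Total lost output = 320 + 363 + 425 + 739 + 183 = 2030 billion.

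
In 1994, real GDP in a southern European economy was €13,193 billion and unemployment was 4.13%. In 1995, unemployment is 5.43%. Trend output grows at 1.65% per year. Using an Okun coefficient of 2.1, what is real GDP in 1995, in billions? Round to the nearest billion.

€13,051 billion

Δu = 5.43 - 4.13 = 1.3 points.
Okun's law (growth form): g_Y = g_Y* - β × Δu = 1.65 - 2.1 × (1.30) = 1.65 - 2.73 = -1.08%.
Real GDP in the next year = 13193 × (1 - 1.08/100) = 13193 × 0.9892 ≈ 13051 billion.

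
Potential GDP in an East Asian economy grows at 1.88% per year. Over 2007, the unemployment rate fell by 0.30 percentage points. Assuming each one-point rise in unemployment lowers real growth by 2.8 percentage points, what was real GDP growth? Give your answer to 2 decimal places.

2.72%

Growth-rate Okun's law: g_Y = g_Y* - β × Δu.
g_Y = 1.88 - 2.8 × (-0.30) = 1.88 + 0.84 = 2.72%, i.e. 2.72% to 2 d.p.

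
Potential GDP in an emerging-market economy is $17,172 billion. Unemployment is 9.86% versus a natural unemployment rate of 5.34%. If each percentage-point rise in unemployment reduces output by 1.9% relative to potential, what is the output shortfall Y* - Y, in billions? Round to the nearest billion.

Output gap = -1.9 × (9.86 - 5.34) = -1.9 × 4.52 = -8.588%.
Actual GDP ≈ 17172 × 0.91412 ≈ 15697 billion, so the shortfall is 17172 - 15697 = 1475 billion.

$1,475 billion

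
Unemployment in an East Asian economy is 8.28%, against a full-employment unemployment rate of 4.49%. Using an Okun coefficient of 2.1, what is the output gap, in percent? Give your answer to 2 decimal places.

The unemployment gap is 8.28 - 4.49 = 3.79 percentage points.
Okun's law gives an output gap of -2.1 × 3.79 = -7.959%, i.e. 7.96% below potential.

-7.96%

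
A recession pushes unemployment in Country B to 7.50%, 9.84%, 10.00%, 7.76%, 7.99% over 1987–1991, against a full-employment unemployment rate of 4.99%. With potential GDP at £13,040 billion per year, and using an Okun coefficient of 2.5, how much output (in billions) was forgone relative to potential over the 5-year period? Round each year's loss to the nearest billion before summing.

Year 1987: gap = -2.5 × (7.5 - 4.99) = -6.275%, loss ≈ 13040 × 6.275/100 ≈ 818.
Year 1988: gap = -2.5 × (9.84 - 4.99) = -12.125%, loss ≈ 13040 × 12.125/100 ≈ 1581.
Year 1989: gap = -2.5 × (10 - 4.99) = -12.525%, loss ≈ 13040 × 12.525/100 ≈ 1633.
Year 1990: gap = -2.5 × (7.76 - 4.99) = -6.925%, loss ≈ 13040 × 6.925/100 ≈ 903.
Year 1991: gap = -2.5 × (7.99 - 4.99) = -7.5%, loss ≈ 13040 × 7.5/100 ≈ 978.
Total lost output = 818 + 1581 + 1633 + 903 + 978 = 5913 billion.

£5,913 billion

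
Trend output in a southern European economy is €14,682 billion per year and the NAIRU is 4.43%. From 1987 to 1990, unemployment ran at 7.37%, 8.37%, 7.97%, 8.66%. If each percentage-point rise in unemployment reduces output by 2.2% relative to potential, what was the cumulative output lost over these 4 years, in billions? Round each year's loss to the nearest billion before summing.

Year 1987: gap = -2.2 × (7.37 - 4.43) = -6.468%, loss ≈ 14682 × 6.468/100 ≈ 950.
Year 1988: gap = -2.2 × (8.37 - 4.43) = -8.668%, loss ≈ 14682 × 8.668/100 ≈ 1273.
Year 1989: gap = -2.2 × (7.97 - 4.43) = -7.788%, loss ≈ 14682 × 7.788/100 ≈ 1143.
Year 1990: gap = -2.2 × (8.66 - 4.43) = -9.306%, loss ≈ 14682 × 9.306/100 ≈ 1366.
Total lost output = 950 + 1273 + 1143 + 1366 = 4732 billion.

€4,732 billion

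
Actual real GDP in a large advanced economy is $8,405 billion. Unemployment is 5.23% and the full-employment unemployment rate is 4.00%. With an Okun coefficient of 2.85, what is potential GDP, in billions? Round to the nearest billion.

$8,710 billion

Unemployment gap = 5.23 - 4 = 1.23 points, so output gap = -2.85 × 1.23 = -3.5055%.
Since Y = Y* × (1 + gap/100), Y* = 8405/0.964945 ≈ 8710 billion.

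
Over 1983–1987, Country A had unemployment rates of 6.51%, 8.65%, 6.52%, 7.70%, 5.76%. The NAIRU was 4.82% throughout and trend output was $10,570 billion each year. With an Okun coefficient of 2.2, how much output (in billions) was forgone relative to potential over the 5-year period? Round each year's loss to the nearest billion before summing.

$2,568 billion

Year 1983: gap = -2.2 × (6.51 - 4.82) = -3.718%, loss ≈ 10570 × 3.718/100 ≈ 393.
Year 1984: gap = -2.2 × (8.65 - 4.82) = -8.426%, loss ≈ 10570 × 8.426/100 ≈ 891.
Year 1985: gap = -2.2 × (6.52 - 4.82) = -3.74%, loss ≈ 10570 × 3.74/100 ≈ 395.
Year 1986: gap = -2.2 × (7.7 - 4.82) = -6.336%, loss ≈ 10570 × 6.336/100 ≈ 670.
Year 1987: gap = -2.2 × (5.76 - 4.82) = -2.068%, loss ≈ 10570 × 2.068/100 ≈ 219.
Total lost output = 393 + 891 + 395 + 670 + 219 = 2568 billion.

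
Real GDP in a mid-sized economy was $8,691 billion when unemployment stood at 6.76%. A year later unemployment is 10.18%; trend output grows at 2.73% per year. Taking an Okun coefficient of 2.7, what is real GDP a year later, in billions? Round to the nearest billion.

Δu = 10.18 - 6.76 = 3.42 points.
Okun's law (growth form): g_Y = g_Y* - β × Δu = 2.73 - 2.7 × (3.42) = 2.73 - 9.234 = -6.504%.
Real GDP in the next year = 8691 × (1 - 6.504/100) = 8691 × 0.93496 ≈ 8126 billion.

$8,126 billion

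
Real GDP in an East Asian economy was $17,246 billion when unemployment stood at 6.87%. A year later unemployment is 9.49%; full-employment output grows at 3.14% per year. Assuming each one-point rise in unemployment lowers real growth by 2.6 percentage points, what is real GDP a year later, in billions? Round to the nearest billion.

$16,613 billion

Δu = 9.49 - 6.87 = 2.62 points.
Okun's law (growth form): g_Y = g_Y* - β × Δu = 3.14 - 2.6 × (2.62) = 3.14 - 6.812 = -3.672%.
Real GDP in the next year = 17246 × (1 - 3.672/100) = 17246 × 0.96328 ≈ 16613 billion.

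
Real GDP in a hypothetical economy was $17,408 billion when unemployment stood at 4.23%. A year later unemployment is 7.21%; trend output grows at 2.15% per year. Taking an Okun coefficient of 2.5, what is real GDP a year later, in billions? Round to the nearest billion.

Δu = 7.21 - 4.23 = 2.98 points.
Okun's law (growth form): g_Y = g_Y* - β × Δu = 2.15 - 2.5 × (2.98) = 2.15 - 7.45 = -5.3%.
Real GDP in the next year = 17408 × (1 - 5.3/100) = 17408 × 0.947 ≈ 16485 billion.

$16,485 billion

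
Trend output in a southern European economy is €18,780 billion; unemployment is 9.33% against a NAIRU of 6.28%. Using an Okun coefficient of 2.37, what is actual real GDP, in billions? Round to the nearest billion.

Unemployment gap = 9.33 - 6.28 = 3.05 points, so the output gap is -2.37 × 3.05 = -7.2285%.
Actual GDP = 18780 × (1 - 7.2285/100) = 18780 × 0.927715 ≈ 17422 billion.

€17,422 billion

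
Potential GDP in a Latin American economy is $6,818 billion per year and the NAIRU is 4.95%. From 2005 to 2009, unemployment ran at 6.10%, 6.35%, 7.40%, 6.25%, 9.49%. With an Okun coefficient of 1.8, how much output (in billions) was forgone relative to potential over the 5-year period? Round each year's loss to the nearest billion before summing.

$1,331 billion

Year 2005: gap = -1.8 × (6.1 - 4.95) = -2.07%, loss ≈ 6818 × 2.07/100 ≈ 141.
Year 2006: gap = -1.8 × (6.35 - 4.95) = -2.52%, loss ≈ 6818 × 2.52/100 ≈ 172.
Year 2007: gap = -1.8 × (7.4 - 4.95) = -4.41%, loss ≈ 6818 × 4.41/100 ≈ 301.
Year 2008: gap = -1.8 × (6.25 - 4.95) = -2.34%, loss ≈ 6818 × 2.34/100 ≈ 160.
Year 2009: gap = -1.8 × (9.49 - 4.95) = -8.172%, loss ≈ 6818 × 8.172/100 ≈ 557.
Total lost output = 141 + 172 + 301 + 160 + 557 = 1331 billion.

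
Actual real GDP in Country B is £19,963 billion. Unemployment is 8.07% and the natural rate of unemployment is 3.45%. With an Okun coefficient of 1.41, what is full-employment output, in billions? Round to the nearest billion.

£21,354 billion

Unemployment gap = 8.07 - 3.45 = 4.62 points, so output gap = -1.41 × 4.62 = -6.5142%.
Since Y = Y* × (1 + gap/100), Y* = 19963/0.934858 ≈ 21354 billion.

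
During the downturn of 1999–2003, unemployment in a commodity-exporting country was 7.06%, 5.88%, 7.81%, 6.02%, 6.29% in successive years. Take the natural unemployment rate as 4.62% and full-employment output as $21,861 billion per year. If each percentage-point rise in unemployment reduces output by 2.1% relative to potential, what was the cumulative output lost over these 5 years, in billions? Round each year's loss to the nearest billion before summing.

$4,572 billion

Year 1999: gap = -2.1 × (7.06 - 4.62) = -5.124%, loss ≈ 21861 × 5.124/100 ≈ 1120.
Year 2000: gap = -2.1 × (5.88 - 4.62) = -2.646%, loss ≈ 21861 × 2.646/100 ≈ 578.
Year 2001: gap = -2.1 × (7.81 - 4.62) = -6.699%, loss ≈ 21861 × 6.699/100 ≈ 1464.
Year 2002: gap = -2.1 × (6.02 - 4.62) = -2.94%, loss ≈ 21861 × 2.94/100 ≈ 643.
Year 2003: gap = -2.1 × (6.29 - 4.62) = -3.507%, loss ≈ 21861 × 3.507/100 ≈ 767.
Total lost output = 1120 + 578 + 1464 + 643 + 767 = 4572 billion.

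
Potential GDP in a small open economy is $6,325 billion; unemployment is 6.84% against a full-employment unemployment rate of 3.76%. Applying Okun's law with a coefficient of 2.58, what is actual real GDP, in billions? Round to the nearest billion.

Unemployment gap = 6.84 - 3.76 = 3.08 points, so the output gap is -2.58 × 3.08 = -7.9464%.
Actual GDP = 6325 × (1 - 7.9464/100) = 6325 × 0.920536 ≈ 5822 billion.

$5,822 billion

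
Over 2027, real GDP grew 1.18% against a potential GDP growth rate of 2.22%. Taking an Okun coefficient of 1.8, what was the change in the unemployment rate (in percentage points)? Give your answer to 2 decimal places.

0.58 percentage points

Growth-rate Okun's law: g_Y = g_Y* - β × Δu, so Δu = (g_Y* - g_Y)/β.
Δu = (2.22 - 1.18)/1.8 = 1.04/1.8 = 0.58 percentage points.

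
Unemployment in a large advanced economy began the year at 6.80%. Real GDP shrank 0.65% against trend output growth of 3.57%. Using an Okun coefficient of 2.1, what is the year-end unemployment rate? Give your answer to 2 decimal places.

8.81%

Growth-rate Okun's law: g_Y = g_Y* - β × Δu, so Δu = (g_Y* - g_Y)/β.
Δu = (3.57 + 0.65)/2.1 = 4.22/2.1 = 2.01 percentage points.
Year-end unemployment = 6.8 + 2.01 = 8.81%.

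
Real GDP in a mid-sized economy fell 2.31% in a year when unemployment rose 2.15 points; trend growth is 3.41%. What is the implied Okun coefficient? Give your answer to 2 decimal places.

Growth form: g_Y = g_Y* - β × Δu, so β = (g_Y* - g_Y)/Δu.
β = (3.41 + 2.31)/2.15 = 5.72/2.15 = 2.66.

β ≈ 2.66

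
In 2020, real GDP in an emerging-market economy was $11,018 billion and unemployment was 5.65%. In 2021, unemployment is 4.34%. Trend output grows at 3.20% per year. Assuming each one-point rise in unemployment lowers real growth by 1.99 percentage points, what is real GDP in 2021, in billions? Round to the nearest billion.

Δu = 4.34 - 5.65 = -1.31 points.
Okun's law (growth form): g_Y = g_Y* - β × Δu = 3.20 - 1.99 × (-1.31) = 3.2 + 2.6069 = 5.8069%.
Real GDP in the next year = 11018 × (1 + 5.8069/100) = 11018 × 1.058069 ≈ 11658 billion.

$11,658 billion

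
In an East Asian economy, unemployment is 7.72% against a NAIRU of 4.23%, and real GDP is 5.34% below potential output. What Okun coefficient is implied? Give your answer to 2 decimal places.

β ≈ 1.53

Okun's law: output gap = -β × (u - u*).
-5.34 = -β × (7.72 - 4.23) = -β × 3.49, so β = 5.34/3.49 = 1.53.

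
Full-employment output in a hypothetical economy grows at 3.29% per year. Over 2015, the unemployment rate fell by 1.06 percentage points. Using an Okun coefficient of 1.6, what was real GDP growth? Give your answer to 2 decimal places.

4.99%

Growth-rate Okun's law: g_Y = g_Y* - β × Δu.
g_Y = 3.29 - 1.6 × (-1.06) = 3.29 + 1.696 = 4.986%, i.e. 4.99% to 2 d.p.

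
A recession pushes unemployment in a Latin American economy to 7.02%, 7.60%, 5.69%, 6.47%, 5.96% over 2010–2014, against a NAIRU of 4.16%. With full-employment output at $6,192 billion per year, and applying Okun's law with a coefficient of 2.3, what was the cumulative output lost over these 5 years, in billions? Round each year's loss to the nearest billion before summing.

$1,700 billion

Year 2010: gap = -2.3 × (7.02 - 4.16) = -6.578%, loss ≈ 6192 × 6.578/100 ≈ 407.
Year 2011: gap = -2.3 × (7.6 - 4.16) = -7.912%, loss ≈ 6192 × 7.912/100 ≈ 490.
Year 2012: gap = -2.3 × (5.69 - 4.16) = -3.519%, loss ≈ 6192 × 3.519/100 ≈ 218.
Year 2013: gap = -2.3 × (6.47 - 4.16) = -5.313%, loss ≈ 6192 × 5.313/100 ≈ 329.
Year 2014: gap = -2.3 × (5.96 - 4.16) = -4.14%, loss ≈ 6192 × 4.14/100 ≈ 256.
Total lost output = 407 + 490 + 218 + 329 + 256 = 1700 billion.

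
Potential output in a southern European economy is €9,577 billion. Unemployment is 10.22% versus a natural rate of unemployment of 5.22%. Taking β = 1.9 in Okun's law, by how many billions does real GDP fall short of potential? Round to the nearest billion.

€910 billion

Output gap = -1.9 × (10.22 - 5.22) = -1.9 × 5 = -9.5%.
Actual GDP ≈ 9577 × 0.905 ≈ 8667 billion, so the shortfall is 9577 - 8667 = 910 billion.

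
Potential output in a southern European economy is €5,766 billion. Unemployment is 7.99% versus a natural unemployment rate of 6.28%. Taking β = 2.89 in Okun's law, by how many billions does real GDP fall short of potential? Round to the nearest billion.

€285 billion

Output gap = -2.89 × (7.99 - 6.28) = -2.89 × 1.71 = -4.9419%.
Actual GDP ≈ 5766 × 0.950581 ≈ 5481 billion, so the shortfall is 5766 - 5481 = 285 billion.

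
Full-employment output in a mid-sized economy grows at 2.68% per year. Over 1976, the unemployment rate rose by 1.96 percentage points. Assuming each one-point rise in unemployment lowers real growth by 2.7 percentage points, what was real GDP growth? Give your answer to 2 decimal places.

Growth-rate Okun's law: g_Y = g_Y* - β × Δu.
g_Y = 2.68 - 2.7 × (1.96) = 2.68 - 5.292 = -2.612%, i.e. -2.61% to 2 d.p.

-2.61%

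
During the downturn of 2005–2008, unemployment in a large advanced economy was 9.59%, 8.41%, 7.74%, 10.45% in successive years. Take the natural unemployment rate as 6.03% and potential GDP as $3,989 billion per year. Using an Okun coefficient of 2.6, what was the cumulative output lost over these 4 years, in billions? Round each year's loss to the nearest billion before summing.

Year 2005: gap = -2.6 × (9.59 - 6.03) = -9.256%, loss ≈ 3989 × 9.256/100 ≈ 369.
Year 2006: gap = -2.6 × (8.41 - 6.03) = -6.188%, loss ≈ 3989 × 6.188/100 ≈ 247.
Year 2007: gap = -2.6 × (7.74 - 6.03) = -4.446%, loss ≈ 3989 × 4.446/100 ≈ 177.
Year 2008: gap = -2.6 × (10.45 - 6.03) = -11.492%, loss ≈ 3989 × 11.492/100 ≈ 458.
Total lost output = 369 + 247 + 177 + 458 = 1251 billion.

$1,251 billion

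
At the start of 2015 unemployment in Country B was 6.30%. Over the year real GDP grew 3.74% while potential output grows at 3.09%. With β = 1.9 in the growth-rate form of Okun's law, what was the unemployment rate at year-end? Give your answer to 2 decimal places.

5.96%

Growth-rate Okun's law: g_Y = g_Y* - β × Δu, so Δu = (g_Y* - g_Y)/β.
Δu = (3.09 - 3.74)/1.9 = -0.65/1.9 = -0.34 percentage points.
Year-end unemployment = 6.3 - 0.34 = 5.96%.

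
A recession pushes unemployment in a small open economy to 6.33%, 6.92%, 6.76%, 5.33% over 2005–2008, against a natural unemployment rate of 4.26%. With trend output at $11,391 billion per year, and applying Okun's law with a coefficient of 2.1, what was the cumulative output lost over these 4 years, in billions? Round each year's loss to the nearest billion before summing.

Year 2005: gap = -2.1 × (6.33 - 4.26) = -4.347%, loss ≈ 11391 × 4.347/100 ≈ 495.
Year 2006: gap = -2.1 × (6.92 - 4.26) = -5.586%, loss ≈ 11391 × 5.586/100 ≈ 636.
Year 2007: gap = -2.1 × (6.76 - 4.26) = -5.25%, loss ≈ 11391 × 5.25/100 ≈ 598.
Year 2008: gap = -2.1 × (5.33 - 4.26) = -2.247%, loss ≈ 11391 × 2.247/100 ≈ 256.
Total lost output = 495 + 636 + 598 + 256 = 1985 billion.

$1,985 billion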